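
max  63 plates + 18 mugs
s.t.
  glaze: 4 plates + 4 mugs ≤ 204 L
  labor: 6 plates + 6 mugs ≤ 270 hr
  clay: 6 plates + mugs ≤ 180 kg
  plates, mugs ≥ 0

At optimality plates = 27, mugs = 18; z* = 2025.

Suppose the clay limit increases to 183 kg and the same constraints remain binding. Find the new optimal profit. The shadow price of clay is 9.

2052

Δb = 3, so new z* = 2025 + (9)·(3) = 2025 + 27 = 2052.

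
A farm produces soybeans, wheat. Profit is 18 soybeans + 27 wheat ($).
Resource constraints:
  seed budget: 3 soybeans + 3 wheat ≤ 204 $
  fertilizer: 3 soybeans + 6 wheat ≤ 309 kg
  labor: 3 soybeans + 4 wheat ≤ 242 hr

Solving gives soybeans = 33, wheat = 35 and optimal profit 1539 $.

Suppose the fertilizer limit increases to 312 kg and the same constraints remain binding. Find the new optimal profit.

Binding: seed budget and fertilizer. Non-binding: labor (3 unused).
Slack constraints have shadow price 0 (complementary slackness).
The binding rows give the dual system: 3·y_seed budget + 3·y_fertilizer = 18 and 3·y_seed budget + 6·y_fertilizer = 27.
Solving: y_seed budget = 3, y_fertilizer = 3.
Δz = y_fertilizer·Δb = 3 × (3) = 9, so new z* = 1539 + 9 = 1548.

1548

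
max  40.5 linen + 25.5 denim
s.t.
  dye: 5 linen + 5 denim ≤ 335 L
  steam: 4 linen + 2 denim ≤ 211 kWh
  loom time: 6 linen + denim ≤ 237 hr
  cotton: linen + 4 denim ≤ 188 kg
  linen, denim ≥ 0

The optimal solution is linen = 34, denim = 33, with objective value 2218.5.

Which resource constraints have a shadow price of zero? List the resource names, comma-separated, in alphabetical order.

cotton, steam

dye: 335/335 (binding)
steam: 202/211 (slack 9)
loom time: 237/237 (binding)
cotton: 166/188 (slack 22)
By complementary slackness, a constraint with positive slack has shadow price 0 → cotton, steam.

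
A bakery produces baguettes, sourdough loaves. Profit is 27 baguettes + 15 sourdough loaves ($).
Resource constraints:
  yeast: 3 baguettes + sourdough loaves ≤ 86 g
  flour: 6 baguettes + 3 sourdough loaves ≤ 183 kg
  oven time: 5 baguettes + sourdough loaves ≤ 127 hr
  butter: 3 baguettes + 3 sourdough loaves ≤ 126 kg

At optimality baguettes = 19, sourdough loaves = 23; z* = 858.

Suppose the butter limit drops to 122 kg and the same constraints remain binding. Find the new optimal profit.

854

Check each constraint at x*: yeast 80/86 (slack 6); flour 183/183 (tight); oven time 118/127 (slack 9); butter 126/126 (tight).
Slack constraints have shadow price 0 (complementary slackness).
Dual feasibility on the basic columns requires 6·y_flour + 3·y_butter = 27, 3·y_flour + 3·y_butter = 15.
→ y_flour = 4 and y_butter = 1.
Δz = y_butter·Δb = 1 × (-4) = -4, so new z* = 858 − 4 = 854.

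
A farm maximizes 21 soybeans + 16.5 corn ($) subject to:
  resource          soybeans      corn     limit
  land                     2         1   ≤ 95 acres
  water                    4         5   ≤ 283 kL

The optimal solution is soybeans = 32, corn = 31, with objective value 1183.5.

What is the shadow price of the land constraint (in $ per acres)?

Both land and water are binding at x*.
The binding rows give the dual system: 2·y_land + 4·y_water = 21 and 1·y_land + 5·y_water = 16.5.
Solving: y_land = 6.5, y_water = 2.
Shadow price of land = 6.5.

6.5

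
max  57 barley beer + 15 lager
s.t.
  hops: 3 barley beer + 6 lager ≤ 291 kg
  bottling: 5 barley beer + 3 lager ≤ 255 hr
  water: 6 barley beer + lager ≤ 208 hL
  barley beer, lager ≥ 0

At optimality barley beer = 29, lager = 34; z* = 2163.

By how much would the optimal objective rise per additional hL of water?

At the optimum: hops uses 291 of 291 (binding); bottling uses 247 of 255 (slack = 8); water uses 208 of 208 (binding).
By complementary slackness, y = 0 for the non-binding constraint.
From A_Bᵀ y = c: 3·y_hops + 6·y_water = 57; 6·y_hops + 1·y_water = 15.
This yields shadow prices y_hops = 1, y_water = 9.
Shadow price of water = 9.

9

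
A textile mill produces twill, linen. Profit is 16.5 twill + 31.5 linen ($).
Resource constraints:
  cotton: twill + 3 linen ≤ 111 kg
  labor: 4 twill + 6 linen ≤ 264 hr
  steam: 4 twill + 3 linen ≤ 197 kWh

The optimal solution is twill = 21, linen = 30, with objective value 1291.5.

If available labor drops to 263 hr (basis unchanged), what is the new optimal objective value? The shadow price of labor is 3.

1288.5

Δb = -1, so new z* = 1291.5 + (3)·(-1) = 1291.5 − 3 = 1288.5.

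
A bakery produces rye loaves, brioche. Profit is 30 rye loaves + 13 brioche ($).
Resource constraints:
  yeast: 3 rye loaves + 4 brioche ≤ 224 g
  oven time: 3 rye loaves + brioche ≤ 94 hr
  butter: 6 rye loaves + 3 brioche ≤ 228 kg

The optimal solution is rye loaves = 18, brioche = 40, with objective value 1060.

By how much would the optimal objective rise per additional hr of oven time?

Check each constraint at x*: yeast 214/224 (slack 10); oven time 94/94 (tight); butter 228/228 (tight).
Slack constraints have shadow price 0 (complementary slackness).
From A_Bᵀ y = c: 3·y_oven time + 6·y_butter = 30; 1·y_oven time + 3·y_butter = 13.
This yields shadow prices y_oven time = 4, y_butter = 3.
Shadow price of oven time = 4.

4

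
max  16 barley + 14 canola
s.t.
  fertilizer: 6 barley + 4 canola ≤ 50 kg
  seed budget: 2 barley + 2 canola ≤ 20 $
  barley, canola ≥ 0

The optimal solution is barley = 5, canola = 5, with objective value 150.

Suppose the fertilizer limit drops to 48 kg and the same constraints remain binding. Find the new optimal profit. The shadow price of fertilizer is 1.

Δb = -2, so new z* = 150 + (1)·(-2) = 150 − 2 = 148.

148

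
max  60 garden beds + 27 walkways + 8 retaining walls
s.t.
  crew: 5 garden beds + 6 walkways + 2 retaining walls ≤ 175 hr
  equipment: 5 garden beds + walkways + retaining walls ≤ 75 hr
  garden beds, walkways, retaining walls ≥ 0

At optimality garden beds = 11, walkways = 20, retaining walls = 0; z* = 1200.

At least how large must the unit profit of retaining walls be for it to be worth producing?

Both crew and equipment are binding at x*.
From A_Bᵀ y = c: 5·y_crew + 5·y_equipment = 60; 6·y_crew + 1·y_equipment = 27.
This yields shadow prices y_crew = 3, y_equipment = 9.
retaining walls enters the basis when its profit ≥ yᵀa₃ = 3·2 + 9·1 = 15.

15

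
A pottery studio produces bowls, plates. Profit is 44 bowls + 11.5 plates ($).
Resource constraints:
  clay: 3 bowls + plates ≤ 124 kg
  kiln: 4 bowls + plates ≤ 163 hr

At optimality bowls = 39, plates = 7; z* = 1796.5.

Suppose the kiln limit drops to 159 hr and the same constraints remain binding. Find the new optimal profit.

At the optimum: clay uses 124 of 124 (binding); kiln uses 163 of 163 (binding).
Dual feasibility on the basic columns requires 3·y_clay + 4·y_kiln = 44, 1·y_clay + 1·y_kiln = 11.5.
Solving: y_clay = 2, y_kiln = 9.5.
Δz = y_kiln·Δb = 9.5 × (-4) = -38, so new z* = 1796.5 − 38 = 1758.5.

1758.5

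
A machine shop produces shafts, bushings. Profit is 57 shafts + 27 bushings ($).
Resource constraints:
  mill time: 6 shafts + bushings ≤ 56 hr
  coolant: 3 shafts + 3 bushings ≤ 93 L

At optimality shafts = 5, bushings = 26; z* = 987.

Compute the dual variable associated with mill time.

6

Both mill time and coolant are binding at x*.
The binding rows give the dual system: 6·y_mill time + 3·y_coolant = 57 and 1·y_mill time + 3·y_coolant = 27.
Solving: y_mill time = 6, y_coolant = 7.
Shadow price of mill time = 6.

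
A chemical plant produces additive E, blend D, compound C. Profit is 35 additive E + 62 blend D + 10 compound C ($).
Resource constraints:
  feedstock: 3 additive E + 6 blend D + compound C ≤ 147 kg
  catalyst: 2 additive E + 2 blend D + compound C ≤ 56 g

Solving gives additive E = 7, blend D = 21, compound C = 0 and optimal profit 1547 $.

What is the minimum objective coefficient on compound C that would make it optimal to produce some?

At the optimum: feedstock uses 147 of 147 (binding); catalyst uses 56 of 56 (binding).
The binding rows give the dual system: 3·y_feedstock + 2·y_catalyst = 35 and 6·y_feedstock + 2·y_catalyst = 62.
→ y_feedstock = 9 and y_catalyst = 4.
compound C enters the basis when its profit ≥ yᵀa₃ = 9·1 + 4·1 = 13.

13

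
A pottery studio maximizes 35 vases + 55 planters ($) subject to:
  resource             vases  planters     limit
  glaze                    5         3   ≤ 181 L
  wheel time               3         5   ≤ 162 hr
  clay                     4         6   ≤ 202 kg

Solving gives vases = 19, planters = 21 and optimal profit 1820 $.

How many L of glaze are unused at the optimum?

glaze used = 5·19 + 3·21 = 158; slack = 181 − 158 = 23.

23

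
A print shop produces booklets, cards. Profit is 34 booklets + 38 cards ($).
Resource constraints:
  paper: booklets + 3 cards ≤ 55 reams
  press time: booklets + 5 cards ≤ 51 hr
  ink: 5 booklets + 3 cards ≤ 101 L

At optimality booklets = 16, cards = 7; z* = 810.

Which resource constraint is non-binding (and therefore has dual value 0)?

paper: 37/55 (slack 18)
press time: 51/51 (binding)
ink: 101/101 (binding)
By complementary slackness, a constraint with positive slack has shadow price 0 → paper.

paper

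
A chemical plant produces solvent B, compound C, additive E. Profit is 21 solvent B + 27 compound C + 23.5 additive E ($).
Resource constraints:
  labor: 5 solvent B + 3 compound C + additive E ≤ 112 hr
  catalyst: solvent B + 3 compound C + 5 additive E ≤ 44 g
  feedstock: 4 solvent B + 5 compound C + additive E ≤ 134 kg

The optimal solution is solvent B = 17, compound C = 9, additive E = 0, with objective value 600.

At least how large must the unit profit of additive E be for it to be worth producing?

33

Check each constraint at x*: labor 112/112 (tight); catalyst 44/44 (tight); feedstock 113/134 (slack 21).
Since feedstock is not tight, its dual is 0.
The binding rows give the dual system: 5·y_labor + 1·y_catalyst = 21 and 3·y_labor + 3·y_catalyst = 27.
This yields shadow prices y_labor = 3, y_catalyst = 6.
additive E enters the basis when its profit ≥ yᵀa₃ = 3·1 + 6·5 = 33.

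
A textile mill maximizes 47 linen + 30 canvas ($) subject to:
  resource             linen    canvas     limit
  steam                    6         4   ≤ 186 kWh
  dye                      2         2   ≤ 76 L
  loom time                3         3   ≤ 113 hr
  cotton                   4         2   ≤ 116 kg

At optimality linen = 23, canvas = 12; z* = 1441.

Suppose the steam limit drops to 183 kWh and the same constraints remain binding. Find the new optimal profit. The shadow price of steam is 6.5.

1421.5

Δb = -3, so new z* = 1441 + (6.5)·(-3) = 1441 − 19.5 = 1421.5.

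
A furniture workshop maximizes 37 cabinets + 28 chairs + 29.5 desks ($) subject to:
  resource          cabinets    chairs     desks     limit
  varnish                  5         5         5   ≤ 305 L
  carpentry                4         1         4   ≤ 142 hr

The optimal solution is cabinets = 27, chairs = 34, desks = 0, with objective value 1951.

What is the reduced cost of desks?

Both varnish and carpentry are binding at x*.
The binding rows give the dual system: 5·y_varnish + 4·y_carpentry = 37 and 5·y_varnish + 1·y_carpentry = 28.
→ y_varnish = 5 and y_carpentry = 3.
Reduced cost of desks: c₃ − yᵀa₃ = 29.5 − (5·5 + 3·4) = 29.5 − 37 = -7.5.

-7.5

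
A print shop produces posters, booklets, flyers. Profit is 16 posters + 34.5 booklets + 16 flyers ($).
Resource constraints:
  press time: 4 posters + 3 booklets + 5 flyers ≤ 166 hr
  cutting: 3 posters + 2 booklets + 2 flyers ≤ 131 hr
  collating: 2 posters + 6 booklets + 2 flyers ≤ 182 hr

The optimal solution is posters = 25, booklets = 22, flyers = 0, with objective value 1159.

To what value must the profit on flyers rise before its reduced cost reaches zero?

At the optimum: press time uses 166 of 166 (binding); cutting uses 119 of 131 (slack = 12); collating uses 182 of 182 (binding).
Slack constraints have shadow price 0 (complementary slackness).
The binding rows give the dual system: 4·y_press time + 2·y_collating = 16 and 3·y_press time + 6·y_collating = 34.5.
Solving: y_press time = 1.5, y_collating = 5.
flyers enters the basis when its profit ≥ yᵀa₃ = 1.5·5 + 5·2 = 17.5.

17.5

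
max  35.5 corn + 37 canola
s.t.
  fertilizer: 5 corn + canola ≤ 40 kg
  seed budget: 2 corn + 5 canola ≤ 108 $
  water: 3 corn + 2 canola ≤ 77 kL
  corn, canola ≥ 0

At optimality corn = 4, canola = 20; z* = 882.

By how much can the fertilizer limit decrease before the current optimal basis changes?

18.4

Binding constraints: fertilizer, seed budget. The basis is B = [[5,1],[2,5]] with det 23.
Per unit decrease in fertilizer, x* moves by d = (-0.2174, 0.087).
The basis stays optimal until corn reaches 0; allowable decrease = 18.4 kg.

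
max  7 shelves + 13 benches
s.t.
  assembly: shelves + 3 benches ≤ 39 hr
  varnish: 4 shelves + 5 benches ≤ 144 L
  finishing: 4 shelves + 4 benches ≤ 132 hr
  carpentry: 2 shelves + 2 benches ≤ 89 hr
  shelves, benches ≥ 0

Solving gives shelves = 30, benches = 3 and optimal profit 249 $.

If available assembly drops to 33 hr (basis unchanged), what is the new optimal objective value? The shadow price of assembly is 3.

Δb = -6, so new z* = 249 + (3)·(-6) = 249 − 18 = 231.

231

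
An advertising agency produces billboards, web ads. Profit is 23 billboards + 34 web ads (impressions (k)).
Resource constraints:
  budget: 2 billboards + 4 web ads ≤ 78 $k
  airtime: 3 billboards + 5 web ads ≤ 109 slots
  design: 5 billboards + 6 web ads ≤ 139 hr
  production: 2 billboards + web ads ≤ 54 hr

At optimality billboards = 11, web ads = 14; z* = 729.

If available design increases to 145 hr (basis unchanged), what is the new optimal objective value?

747

At the optimum: budget uses 78 of 78 (binding); airtime uses 103 of 109 (slack = 6); design uses 139 of 139 (binding); production uses 36 of 54 (slack = 18).
By complementary slackness, y = 0 for the non-binding constraints.
Dual feasibility on the basic columns requires 2·y_budget + 5·y_design = 23, 4·y_budget + 6·y_design = 34.
This yields shadow prices y_budget = 4, y_design = 3.
Δz = y_design·Δb = 3 × (6) = 18, so new z* = 729 + 18 = 747.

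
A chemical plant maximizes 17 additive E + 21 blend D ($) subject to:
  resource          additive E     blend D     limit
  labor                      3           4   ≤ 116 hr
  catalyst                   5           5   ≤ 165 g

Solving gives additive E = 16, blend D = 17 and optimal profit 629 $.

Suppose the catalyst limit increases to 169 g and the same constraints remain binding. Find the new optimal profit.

At the optimum: labor uses 116 of 116 (binding); catalyst uses 165 of 165 (binding).
Dual feasibility on the basic columns requires 3·y_labor + 5·y_catalyst = 17, 4·y_labor + 5·y_catalyst = 21.
→ y_labor = 4 and y_catalyst = 1.
Δz = y_catalyst·Δb = 1 × (4) = 4, so new z* = 629 + 4 = 633.

633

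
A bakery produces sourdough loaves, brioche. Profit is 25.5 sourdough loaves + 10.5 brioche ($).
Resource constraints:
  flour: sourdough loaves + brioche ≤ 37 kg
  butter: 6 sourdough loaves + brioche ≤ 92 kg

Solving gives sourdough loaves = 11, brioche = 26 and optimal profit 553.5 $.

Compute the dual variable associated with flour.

7.5

At the optimum: flour uses 37 of 37 (binding); butter uses 92 of 92 (binding).
Dual feasibility on the basic columns requires 1·y_flour + 6·y_butter = 25.5, 1·y_flour + 1·y_butter = 10.5.
Solving: y_flour = 7.5, y_butter = 3.
Shadow price of flour = 7.5.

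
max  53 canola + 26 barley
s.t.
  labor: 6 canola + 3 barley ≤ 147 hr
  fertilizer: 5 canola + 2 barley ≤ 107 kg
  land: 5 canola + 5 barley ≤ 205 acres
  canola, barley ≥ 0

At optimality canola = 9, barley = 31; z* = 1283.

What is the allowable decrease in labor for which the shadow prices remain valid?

Binding constraints: labor, fertilizer. The basis is B = [[6,3],[5,2]] with det -3.
Per unit decrease in labor, x* moves by d = (0.6667, -1.6667).
The basis stays optimal until barley reaches 0; allowable decrease = 18.6 hr.

18.6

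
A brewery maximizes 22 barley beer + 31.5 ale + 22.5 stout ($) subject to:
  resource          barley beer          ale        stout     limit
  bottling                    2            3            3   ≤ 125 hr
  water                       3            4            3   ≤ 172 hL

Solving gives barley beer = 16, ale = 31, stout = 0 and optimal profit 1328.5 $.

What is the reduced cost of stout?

At the optimum: bottling uses 125 of 125 (binding); water uses 172 of 172 (binding).
From A_Bᵀ y = c: 2·y_bottling + 3·y_water = 22; 3·y_bottling + 4·y_water = 31.5.
→ y_bottling = 6.5 and y_water = 3.
Reduced cost of stout: c₃ − yᵀa₃ = 22.5 − (6.5·3 + 3·3) = 22.5 − 28.5 = -6.

-6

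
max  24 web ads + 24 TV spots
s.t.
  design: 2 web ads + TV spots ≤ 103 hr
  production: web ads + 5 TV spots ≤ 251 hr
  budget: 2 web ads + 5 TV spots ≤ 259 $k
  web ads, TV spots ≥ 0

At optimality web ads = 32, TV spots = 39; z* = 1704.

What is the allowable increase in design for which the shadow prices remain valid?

156

Binding constraints: design, budget. The basis is B = [[2,1],[2,5]] with det 8.
Per unit increase in design, x* moves by d = (0.625, -0.25).
The basis stays optimal until TV spots reaches 0; allowable increase = 156 hr.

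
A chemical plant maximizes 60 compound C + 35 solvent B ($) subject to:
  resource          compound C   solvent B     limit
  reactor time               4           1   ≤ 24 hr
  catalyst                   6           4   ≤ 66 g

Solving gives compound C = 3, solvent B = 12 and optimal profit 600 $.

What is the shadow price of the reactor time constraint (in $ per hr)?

3

At the optimum: reactor time uses 24 of 24 (binding); catalyst uses 66 of 66 (binding).
Dual feasibility on the basic columns requires 4·y_reactor time + 6·y_catalyst = 60, 1·y_reactor time + 4·y_catalyst = 35.
Solving: y_reactor time = 3, y_catalyst = 8.
Shadow price of reactor time = 3.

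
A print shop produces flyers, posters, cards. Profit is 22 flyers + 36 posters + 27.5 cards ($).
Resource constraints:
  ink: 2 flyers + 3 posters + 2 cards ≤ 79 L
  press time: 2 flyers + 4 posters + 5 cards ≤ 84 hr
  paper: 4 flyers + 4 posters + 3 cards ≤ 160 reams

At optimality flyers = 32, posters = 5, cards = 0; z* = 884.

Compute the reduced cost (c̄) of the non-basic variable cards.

-3.5

Check each constraint at x*: ink 79/79 (tight); press time 84/84 (tight); paper 148/160 (slack 12).
Since paper is not tight, its dual is 0.
From A_Bᵀ y = c: 2·y_ink + 2·y_press time = 22; 3·y_ink + 4·y_press time = 36.
→ y_ink = 8 and y_press time = 3.
Reduced cost of cards: c₃ − yᵀa₃ = 27.5 − (8·2 + 3·5) = 27.5 − 31 = -3.5.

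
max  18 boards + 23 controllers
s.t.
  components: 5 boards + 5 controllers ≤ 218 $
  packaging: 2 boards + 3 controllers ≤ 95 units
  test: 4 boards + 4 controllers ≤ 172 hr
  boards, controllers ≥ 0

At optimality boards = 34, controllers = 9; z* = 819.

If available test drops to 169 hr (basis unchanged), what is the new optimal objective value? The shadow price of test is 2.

Δb = -3, so new z* = 819 + (2)·(-3) = 819 − 6 = 813.

813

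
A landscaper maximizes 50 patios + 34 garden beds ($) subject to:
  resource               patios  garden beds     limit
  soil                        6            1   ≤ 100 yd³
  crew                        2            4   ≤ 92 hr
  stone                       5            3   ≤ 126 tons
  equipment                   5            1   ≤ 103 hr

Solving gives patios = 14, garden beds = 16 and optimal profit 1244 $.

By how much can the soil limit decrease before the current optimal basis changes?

Binding constraints: soil, crew. The basis is B = [[6,1],[2,4]] with det 22.
Per unit decrease in soil, x* moves by d = (-0.1818, 0.0909).
The basis stays optimal until patios reaches 0; allowable decrease = 77 yd³.

77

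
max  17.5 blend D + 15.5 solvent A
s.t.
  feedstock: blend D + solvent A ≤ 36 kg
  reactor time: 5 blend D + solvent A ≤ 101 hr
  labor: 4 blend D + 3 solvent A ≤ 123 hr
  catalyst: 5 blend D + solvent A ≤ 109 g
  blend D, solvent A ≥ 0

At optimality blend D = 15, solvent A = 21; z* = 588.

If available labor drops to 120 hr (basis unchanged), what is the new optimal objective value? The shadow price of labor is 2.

582

Δb = -3, so new z* = 588 + (2)·(-3) = 588 − 6 = 582.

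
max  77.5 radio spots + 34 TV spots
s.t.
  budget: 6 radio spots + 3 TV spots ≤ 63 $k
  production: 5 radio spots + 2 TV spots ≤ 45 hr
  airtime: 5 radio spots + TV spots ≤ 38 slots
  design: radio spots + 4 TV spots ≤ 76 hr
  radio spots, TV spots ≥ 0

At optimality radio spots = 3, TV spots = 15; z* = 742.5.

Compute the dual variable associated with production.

9.5

At the optimum: budget uses 63 of 63 (binding); production uses 45 of 45 (binding); airtime uses 30 of 38 (slack = 8); design uses 63 of 76 (slack = 13).
Slack constraints have shadow price 0 (complementary slackness).
From A_Bᵀ y = c: 6·y_budget + 5·y_production = 77.5; 3·y_budget + 2·y_production = 34.
This yields shadow prices y_budget = 5, y_production = 9.5.
Shadow price of production = 9.5.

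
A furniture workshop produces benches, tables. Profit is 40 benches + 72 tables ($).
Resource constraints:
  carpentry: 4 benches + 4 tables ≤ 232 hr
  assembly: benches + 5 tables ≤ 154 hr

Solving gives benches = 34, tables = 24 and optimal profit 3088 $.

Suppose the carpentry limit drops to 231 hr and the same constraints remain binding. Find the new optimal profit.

At the optimum: carpentry uses 232 of 232 (binding); assembly uses 154 of 154 (binding).
The binding rows give the dual system: 4·y_carpentry + 1·y_assembly = 40 and 4·y_carpentry + 5·y_assembly = 72.
This yields shadow prices y_carpentry = 8, y_assembly = 8.
Δz = y_carpentry·Δb = 8 × (-1) = -8, so new z* = 3088 − 8 = 3080.

3080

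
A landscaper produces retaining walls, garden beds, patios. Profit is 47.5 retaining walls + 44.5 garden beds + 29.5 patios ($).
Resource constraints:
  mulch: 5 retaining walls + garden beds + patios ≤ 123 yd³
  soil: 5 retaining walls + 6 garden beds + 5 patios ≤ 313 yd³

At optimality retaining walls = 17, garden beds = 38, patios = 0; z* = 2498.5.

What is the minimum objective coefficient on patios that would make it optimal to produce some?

Check each constraint at x*: mulch 123/123 (tight); soil 313/313 (tight).
Dual feasibility on the basic columns requires 5·y_mulch + 5·y_soil = 47.5, 1·y_mulch + 6·y_soil = 44.5.
→ y_mulch = 2.5 and y_soil = 7.
patios enters the basis when its profit ≥ yᵀa₃ = 2.5·1 + 7·5 = 37.5.

37.5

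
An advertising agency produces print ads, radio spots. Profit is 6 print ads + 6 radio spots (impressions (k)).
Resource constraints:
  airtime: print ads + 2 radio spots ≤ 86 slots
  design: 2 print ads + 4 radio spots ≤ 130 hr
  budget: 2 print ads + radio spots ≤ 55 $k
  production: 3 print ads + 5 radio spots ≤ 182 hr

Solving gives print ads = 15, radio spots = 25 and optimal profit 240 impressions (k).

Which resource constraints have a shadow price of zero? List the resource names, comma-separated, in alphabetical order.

airtime, production

airtime: 65/86 (slack 21)
design: 130/130 (binding)
budget: 55/55 (binding)
production: 170/182 (slack 12)
By complementary slackness, a constraint with positive slack has shadow price 0 → airtime, production.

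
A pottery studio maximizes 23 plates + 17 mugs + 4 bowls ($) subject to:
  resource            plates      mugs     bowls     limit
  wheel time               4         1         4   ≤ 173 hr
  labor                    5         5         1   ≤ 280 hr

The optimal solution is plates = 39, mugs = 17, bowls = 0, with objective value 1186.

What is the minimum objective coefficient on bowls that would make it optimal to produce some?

Both wheel time and labor are binding at x*.
The binding rows give the dual system: 4·y_wheel time + 5·y_labor = 23 and 1·y_wheel time + 5·y_labor = 17.
Solving: y_wheel time = 2, y_labor = 3.
bowls enters the basis when its profit ≥ yᵀa₃ = 2·4 + 3·1 = 11.

11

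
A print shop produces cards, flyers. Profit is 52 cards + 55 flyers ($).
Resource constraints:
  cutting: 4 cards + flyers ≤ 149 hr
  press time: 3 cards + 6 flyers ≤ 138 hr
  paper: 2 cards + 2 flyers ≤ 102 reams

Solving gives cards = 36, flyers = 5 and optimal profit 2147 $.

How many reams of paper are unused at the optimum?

20

paper used = 2·36 + 2·5 = 82; slack = 102 − 82 = 20.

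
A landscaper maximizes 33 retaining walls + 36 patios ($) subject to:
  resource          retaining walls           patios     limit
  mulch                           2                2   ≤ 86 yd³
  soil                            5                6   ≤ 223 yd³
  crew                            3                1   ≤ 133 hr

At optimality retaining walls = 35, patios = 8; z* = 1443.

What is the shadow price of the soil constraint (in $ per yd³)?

Binding: mulch and soil. Non-binding: crew (20 unused).
By complementary slackness, y = 0 for the non-binding constraint.
The binding rows give the dual system: 2·y_mulch + 5·y_soil = 33 and 2·y_mulch + 6·y_soil = 36.
Solving: y_mulch = 9, y_soil = 3.
Shadow price of soil = 3.

3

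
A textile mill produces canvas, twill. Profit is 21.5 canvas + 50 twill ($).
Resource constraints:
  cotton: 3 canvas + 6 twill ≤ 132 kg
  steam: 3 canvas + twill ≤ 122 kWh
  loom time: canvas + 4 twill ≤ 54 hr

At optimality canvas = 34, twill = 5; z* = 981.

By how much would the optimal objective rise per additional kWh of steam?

0

At the optimum: cotton uses 132 of 132 (binding); steam uses 107 of 122 (slack = 15); loom time uses 54 of 54 (binding).
Since steam is not tight, its dual is 0.
From A_Bᵀ y = c: 3·y_cotton + 1·y_loom time = 21.5; 6·y_cotton + 4·y_loom time = 50.
→ y_cotton = 6 and y_loom time = 3.5.
Shadow price of steam = 0.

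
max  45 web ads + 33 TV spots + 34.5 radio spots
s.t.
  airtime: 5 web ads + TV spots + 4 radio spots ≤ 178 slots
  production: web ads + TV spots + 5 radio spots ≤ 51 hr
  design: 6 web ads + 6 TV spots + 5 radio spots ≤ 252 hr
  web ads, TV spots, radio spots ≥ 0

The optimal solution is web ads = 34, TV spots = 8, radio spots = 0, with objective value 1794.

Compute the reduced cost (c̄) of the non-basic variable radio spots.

-2.5

Binding: airtime and design. Non-binding: production (9 unused).
By complementary slackness, y = 0 for the non-binding constraint.
Dual feasibility on the basic columns requires 5·y_airtime + 6·y_design = 45, 1·y_airtime + 6·y_design = 33.
→ y_airtime = 3 and y_design = 5.
Reduced cost of radio spots: c₃ − yᵀa₃ = 34.5 − (3·4 + 5·5) = 34.5 − 37 = -2.5.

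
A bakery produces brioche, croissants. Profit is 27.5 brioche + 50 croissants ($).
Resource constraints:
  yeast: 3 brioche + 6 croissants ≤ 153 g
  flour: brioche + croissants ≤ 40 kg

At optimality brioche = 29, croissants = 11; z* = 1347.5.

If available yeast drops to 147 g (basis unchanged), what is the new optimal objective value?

1302.5

Check each constraint at x*: yeast 153/153 (tight); flour 40/40 (tight).
The binding rows give the dual system: 3·y_yeast + 1·y_flour = 27.5 and 6·y_yeast + 1·y_flour = 50.
→ y_yeast = 7.5 and y_flour = 5.
Δz = y_yeast·Δb = 7.5 × (-6) = -45, so new z* = 1347.5 − 45 = 1302.5.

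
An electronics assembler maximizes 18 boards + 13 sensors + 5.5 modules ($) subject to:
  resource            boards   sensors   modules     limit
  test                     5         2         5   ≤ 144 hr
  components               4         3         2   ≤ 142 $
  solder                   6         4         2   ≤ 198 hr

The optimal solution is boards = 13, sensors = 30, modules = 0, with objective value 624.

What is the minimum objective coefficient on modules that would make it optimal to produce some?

At the optimum: test uses 125 of 144 (slack = 19); components uses 142 of 142 (binding); solder uses 198 of 198 (binding).
Since test is not tight, its dual is 0.
The binding rows give the dual system: 4·y_components + 6·y_solder = 18 and 3·y_components + 4·y_solder = 13.
→ y_components = 3 and y_solder = 1.
modules enters the basis when its profit ≥ yᵀa₃ = 3·2 + 1·2 = 8.

8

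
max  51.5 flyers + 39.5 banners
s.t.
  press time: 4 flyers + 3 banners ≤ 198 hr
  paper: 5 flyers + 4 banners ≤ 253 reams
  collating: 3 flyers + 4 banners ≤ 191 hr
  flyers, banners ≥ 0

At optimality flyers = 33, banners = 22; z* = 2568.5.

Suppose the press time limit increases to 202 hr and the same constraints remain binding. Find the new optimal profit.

2602.5

Binding: press time and paper. Non-binding: collating (4 unused).
By complementary slackness, y = 0 for the non-binding constraint.
The binding rows give the dual system: 4·y_press time + 5·y_paper = 51.5 and 3·y_press time + 4·y_paper = 39.5.
Solving: y_press time = 8.5, y_paper = 3.5.
Δz = y_press time·Δb = 8.5 × (4) = 34, so new z* = 2568.5 + 34 = 2602.5.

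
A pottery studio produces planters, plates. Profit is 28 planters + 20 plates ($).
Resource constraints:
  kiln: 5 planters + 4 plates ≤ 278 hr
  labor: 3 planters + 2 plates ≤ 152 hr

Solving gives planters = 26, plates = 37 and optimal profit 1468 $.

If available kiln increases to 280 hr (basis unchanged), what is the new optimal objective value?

Check each constraint at x*: kiln 278/278 (tight); labor 152/152 (tight).
Dual feasibility on the basic columns requires 5·y_kiln + 3·y_labor = 28, 4·y_kiln + 2·y_labor = 20.
This yields shadow prices y_kiln = 2, y_labor = 6.
Δz = y_kiln·Δb = 2 × (2) = 4, so new z* = 1468 + 4 = 1472.

1472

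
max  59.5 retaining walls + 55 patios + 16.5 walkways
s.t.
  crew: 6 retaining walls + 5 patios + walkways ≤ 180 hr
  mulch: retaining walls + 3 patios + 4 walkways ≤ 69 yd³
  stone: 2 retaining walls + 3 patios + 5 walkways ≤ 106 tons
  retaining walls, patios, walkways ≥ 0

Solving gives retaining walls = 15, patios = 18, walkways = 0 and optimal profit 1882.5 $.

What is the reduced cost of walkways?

-3

Check each constraint at x*: crew 180/180 (tight); mulch 69/69 (tight); stone 84/106 (slack 22).
By complementary slackness, y = 0 for the non-binding constraint.
Dual feasibility on the basic columns requires 6·y_crew + 1·y_mulch = 59.5, 5·y_crew + 3·y_mulch = 55.
→ y_crew = 9.5 and y_mulch = 2.5.
Reduced cost of walkways: c₃ − yᵀa₃ = 16.5 − (9.5·1 + 2.5·4) = 16.5 − 19.5 = -3.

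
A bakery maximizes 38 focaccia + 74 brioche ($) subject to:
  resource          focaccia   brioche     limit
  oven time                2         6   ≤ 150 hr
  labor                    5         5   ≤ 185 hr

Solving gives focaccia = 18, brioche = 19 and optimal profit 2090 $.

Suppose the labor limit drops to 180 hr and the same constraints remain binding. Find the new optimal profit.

2070

At the optimum: oven time uses 150 of 150 (binding); labor uses 185 of 185 (binding).
From A_Bᵀ y = c: 2·y_oven time + 5·y_labor = 38; 6·y_oven time + 5·y_labor = 74.
→ y_oven time = 9 and y_labor = 4.
Δz = y_labor·Δb = 4 × (-5) = -20, so new z* = 2090 − 20 = 2070.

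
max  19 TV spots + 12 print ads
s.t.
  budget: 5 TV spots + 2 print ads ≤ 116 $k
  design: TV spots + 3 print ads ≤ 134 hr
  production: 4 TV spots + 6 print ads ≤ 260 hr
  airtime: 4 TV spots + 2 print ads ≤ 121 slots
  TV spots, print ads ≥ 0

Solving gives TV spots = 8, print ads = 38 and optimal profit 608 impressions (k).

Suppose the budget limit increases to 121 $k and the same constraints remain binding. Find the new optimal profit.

623

Check each constraint at x*: budget 116/116 (tight); design 122/134 (slack 12); production 260/260 (tight); airtime 108/121 (slack 13).
Slack constraints have shadow price 0 (complementary slackness).
Dual feasibility on the basic columns requires 5·y_budget + 4·y_production = 19, 2·y_budget + 6·y_production = 12.
Solving: y_budget = 3, y_production = 1.
Δz = y_budget·Δb = 3 × (5) = 15, so new z* = 608 + 15 = 623.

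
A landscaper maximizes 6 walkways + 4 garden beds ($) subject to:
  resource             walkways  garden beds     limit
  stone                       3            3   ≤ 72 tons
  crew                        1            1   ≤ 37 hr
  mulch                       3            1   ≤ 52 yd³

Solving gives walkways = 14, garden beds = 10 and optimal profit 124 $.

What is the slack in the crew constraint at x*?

crew used = 1·14 + 1·10 = 24; slack = 37 − 24 = 13.

13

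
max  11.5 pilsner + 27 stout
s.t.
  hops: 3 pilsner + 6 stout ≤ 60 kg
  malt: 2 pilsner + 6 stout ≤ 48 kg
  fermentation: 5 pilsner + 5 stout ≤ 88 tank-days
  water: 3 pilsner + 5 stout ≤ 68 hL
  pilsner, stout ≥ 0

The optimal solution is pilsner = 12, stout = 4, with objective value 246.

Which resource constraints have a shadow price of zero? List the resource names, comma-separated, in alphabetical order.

hops: 60/60 (binding)
malt: 48/48 (binding)
fermentation: 80/88 (slack 8)
water: 56/68 (slack 12)
By complementary slackness, a constraint with positive slack has shadow price 0 → fermentation, water.

fermentation, water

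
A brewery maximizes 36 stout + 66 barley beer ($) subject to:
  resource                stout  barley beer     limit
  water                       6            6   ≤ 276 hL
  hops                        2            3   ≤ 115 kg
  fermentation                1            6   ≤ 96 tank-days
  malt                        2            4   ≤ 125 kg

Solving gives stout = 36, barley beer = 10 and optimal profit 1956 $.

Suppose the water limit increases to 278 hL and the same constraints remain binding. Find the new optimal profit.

Binding: water and fermentation. Non-binding: hops (13 unused), malt (13 unused).
Slack constraints have shadow price 0 (complementary slackness).
From A_Bᵀ y = c: 6·y_water + 1·y_fermentation = 36; 6·y_water + 6·y_fermentation = 66.
Solving: y_water = 5, y_fermentation = 6.
Δz = y_water·Δb = 5 × (2) = 10, so new z* = 1956 + 10 = 1966.

1966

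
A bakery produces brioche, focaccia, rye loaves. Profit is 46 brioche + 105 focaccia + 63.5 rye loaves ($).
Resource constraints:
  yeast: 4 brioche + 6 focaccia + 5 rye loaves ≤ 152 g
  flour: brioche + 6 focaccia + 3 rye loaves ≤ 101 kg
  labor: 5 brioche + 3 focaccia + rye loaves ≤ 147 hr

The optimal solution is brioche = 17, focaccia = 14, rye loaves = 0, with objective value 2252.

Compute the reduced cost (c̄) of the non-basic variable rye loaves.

At the optimum: yeast uses 152 of 152 (binding); flour uses 101 of 101 (binding); labor uses 127 of 147 (slack = 20).
Slack constraints have shadow price 0 (complementary slackness).
From A_Bᵀ y = c: 4·y_yeast + 1·y_flour = 46; 6·y_yeast + 6·y_flour = 105.
This yields shadow prices y_yeast = 9.5, y_flour = 8.
Reduced cost of rye loaves: c₃ − yᵀa₃ = 63.5 − (9.5·5 + 8·3) = 63.5 − 71.5 = -8.

-8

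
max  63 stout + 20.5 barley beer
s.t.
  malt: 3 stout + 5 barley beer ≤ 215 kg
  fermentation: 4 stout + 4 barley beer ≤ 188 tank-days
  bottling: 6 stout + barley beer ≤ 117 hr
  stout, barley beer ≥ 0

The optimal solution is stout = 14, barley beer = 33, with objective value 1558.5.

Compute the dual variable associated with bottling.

8.5

Check each constraint at x*: malt 207/215 (slack 8); fermentation 188/188 (tight); bottling 117/117 (tight).
Since malt is not tight, its dual is 0.
From A_Bᵀ y = c: 4·y_fermentation + 6·y_bottling = 63; 4·y_fermentation + 1·y_bottling = 20.5.
This yields shadow prices y_fermentation = 3, y_bottling = 8.5.
Shadow price of bottling = 8.5.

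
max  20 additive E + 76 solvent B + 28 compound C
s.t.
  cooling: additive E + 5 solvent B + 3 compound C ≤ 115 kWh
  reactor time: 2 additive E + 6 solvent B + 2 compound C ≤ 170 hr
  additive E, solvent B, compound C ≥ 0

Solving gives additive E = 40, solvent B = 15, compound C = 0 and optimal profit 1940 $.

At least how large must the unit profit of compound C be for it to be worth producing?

Check each constraint at x*: cooling 115/115 (tight); reactor time 170/170 (tight).
From A_Bᵀ y = c: 1·y_cooling + 2·y_reactor time = 20; 5·y_cooling + 6·y_reactor time = 76.
This yields shadow prices y_cooling = 8, y_reactor time = 6.
compound C enters the basis when its profit ≥ yᵀa₃ = 8·3 + 6·2 = 36.

36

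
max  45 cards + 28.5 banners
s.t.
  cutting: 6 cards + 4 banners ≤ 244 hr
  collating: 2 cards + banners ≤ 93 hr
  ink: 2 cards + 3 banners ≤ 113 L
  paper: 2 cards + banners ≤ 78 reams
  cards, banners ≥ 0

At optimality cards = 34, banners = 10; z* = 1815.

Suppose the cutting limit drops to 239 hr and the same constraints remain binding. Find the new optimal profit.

At the optimum: cutting uses 244 of 244 (binding); collating uses 78 of 93 (slack = 15); ink uses 98 of 113 (slack = 15); paper uses 78 of 78 (binding).
By complementary slackness, y = 0 for the non-binding constraints.
Dual feasibility on the basic columns requires 6·y_cutting + 2·y_paper = 45, 4·y_cutting + 1·y_paper = 28.5.
→ y_cutting = 6 and y_paper = 4.5.
Δz = y_cutting·Δb = 6 × (-5) = -30, so new z* = 1815 − 30 = 1785.

1785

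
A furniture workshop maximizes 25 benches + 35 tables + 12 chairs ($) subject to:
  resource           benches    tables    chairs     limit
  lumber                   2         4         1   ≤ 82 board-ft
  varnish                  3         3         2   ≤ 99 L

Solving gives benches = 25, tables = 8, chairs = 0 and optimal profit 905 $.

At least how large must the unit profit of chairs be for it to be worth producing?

Check each constraint at x*: lumber 82/82 (tight); varnish 99/99 (tight).
From A_Bᵀ y = c: 2·y_lumber + 3·y_varnish = 25; 4·y_lumber + 3·y_varnish = 35.
This yields shadow prices y_lumber = 5, y_varnish = 5.
chairs enters the basis when its profit ≥ yᵀa₃ = 5·1 + 5·2 = 15.

15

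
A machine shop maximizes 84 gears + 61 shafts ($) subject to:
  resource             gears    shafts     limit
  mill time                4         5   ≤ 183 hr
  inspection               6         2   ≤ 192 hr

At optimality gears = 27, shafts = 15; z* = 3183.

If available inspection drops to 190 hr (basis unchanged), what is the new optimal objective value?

3167

Both mill time and inspection are binding at x*.
From A_Bᵀ y = c: 4·y_mill time + 6·y_inspection = 84; 5·y_mill time + 2·y_inspection = 61.
→ y_mill time = 9 and y_inspection = 8.
Δz = y_inspection·Δb = 8 × (-2) = -16, so new z* = 3183 − 16 = 3167.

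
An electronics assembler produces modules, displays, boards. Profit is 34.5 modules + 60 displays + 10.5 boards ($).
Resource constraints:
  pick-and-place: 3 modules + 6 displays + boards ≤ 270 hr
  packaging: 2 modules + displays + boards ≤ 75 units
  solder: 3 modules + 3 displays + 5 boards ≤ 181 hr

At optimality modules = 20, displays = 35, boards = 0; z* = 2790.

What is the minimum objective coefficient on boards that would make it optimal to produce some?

12.5

Binding: pick-and-place and packaging. Non-binding: solder (16 unused).
By complementary slackness, y = 0 for the non-binding constraint.
Dual feasibility on the basic columns requires 3·y_pick-and-place + 2·y_packaging = 34.5, 6·y_pick-and-place + 1·y_packaging = 60.
→ y_pick-and-place = 9.5 and y_packaging = 3.
boards enters the basis when its profit ≥ yᵀa₃ = 9.5·1 + 3·1 = 12.5.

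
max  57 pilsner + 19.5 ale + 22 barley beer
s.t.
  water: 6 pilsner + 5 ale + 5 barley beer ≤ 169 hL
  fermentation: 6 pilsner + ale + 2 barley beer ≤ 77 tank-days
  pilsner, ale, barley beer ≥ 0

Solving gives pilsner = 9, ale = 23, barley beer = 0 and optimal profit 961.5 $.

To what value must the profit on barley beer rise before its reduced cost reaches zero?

26.5

At the optimum: water uses 169 of 169 (binding); fermentation uses 77 of 77 (binding).
From A_Bᵀ y = c: 6·y_water + 6·y_fermentation = 57; 5·y_water + 1·y_fermentation = 19.5.
Solving: y_water = 2.5, y_fermentation = 7.
barley beer enters the basis when its profit ≥ yᵀa₃ = 2.5·5 + 7·2 = 26.5.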